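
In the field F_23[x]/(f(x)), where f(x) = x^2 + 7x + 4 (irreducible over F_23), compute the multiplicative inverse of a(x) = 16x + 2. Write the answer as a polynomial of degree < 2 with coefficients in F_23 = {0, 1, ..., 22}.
a(x)^(-1) ≡ 16x + 18 (mod f(x))

Since f is irreducible over F_23, F_23[x]/(f) is a field and a(x) ≠ 0 has an inverse. Apply the extended Euclidean algorithm to f(x) and a(x) in F_23[x]: f(x) = (13x + 6)·a(x) + (15). The last nonzero remainder is the constant 15 = gcd(f, a) in F_23. Back-substituting through the division chain expresses 15 = s(x)·a(x) + t(x)·f(x) with s(x) ≡ 10x + 17 (mod f), so (10x + 17)·a(x) ≡ 15 (mod f). Multiplying by 15^(-1) ≡ 20 in F_23 gives a(x)^(-1) ≡ 20·(10x + 17) ≡ 16x + 18 (mod f). Check: (16x + 2)·(16x + 18) = 3x^2 + 21x + 13 ≡ 1 (mod x^2 + 7x + 4).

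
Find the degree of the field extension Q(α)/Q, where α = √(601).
[Q(α):Q] = 2

[Q(α):Q] equals the degree of the minimal polynomial of α. Here α^2 = 601 and x^2 - 601 is irreducible (d = 601 is squarefree, ≠ 1, hence not a square), so deg(m_α) = 2. Thus [Q(α):Q] = 2.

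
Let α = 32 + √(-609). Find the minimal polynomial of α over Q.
m_α(x) = x^2 - 64x + 1633

From α - 32 = √(-609), squaring gives (α - 32)^2 = -609, i.e. α^2 - 64α + 1024 = -609, so α^2 - 64α + 1633 = 0. The discriminant of x^2 - 64x + 1633 is (-64)^2 - 4·(1633) = 4096 - 6532 = -2436, and 4·(-609) is not a perfect square in Q since -609 is squarefree and ≠ 1. Hence x^2 - 64x + 1633 is irreducible over Q and is the minimal polynomial of α.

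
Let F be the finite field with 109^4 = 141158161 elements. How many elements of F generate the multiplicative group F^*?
There are φ(141158160) = 31518720 primitive elements

F_q^* is cyclic of order q - 1 = 141158160. A cyclic group of order m has exactly φ(m) generators. Here m = 141158160 = 2^4 · 3^3 · 5 · 11 · 13 · 457, so the number of primitive elements is φ(141158160) = 31518720.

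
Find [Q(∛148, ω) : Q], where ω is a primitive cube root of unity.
[Q(∛148, ω) : Q] = 6

[Q(∛148):Q] = 3 (min poly x^3 - 148, irreducible since 148 is not a perfect cube). [Q(ω):Q] = 2 (min poly x^2 + x + 1). Since Q(∛148) ⊂ R and ω ∉ R, we have ω ∉ Q(∛148), so x^2 + x + 1 remains irreducible over Q(∛148) and [Q(∛148, ω) : Q(∛148)] = 2. By the tower law, [Q(∛148, ω) : Q] = 3 · 2 = 6. (In fact Q(∛148, ω) is the splitting field of x^3 - 148 over Q.)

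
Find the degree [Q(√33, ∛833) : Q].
[Q(√33, ∛833) : Q] = 6

Let L = Q(√33, ∛833). Since Q(√33) ⊂ L and [Q(√33):Q] = 2, the tower law gives 2 | [L:Q]. Likewise Q(∛833) ⊂ L with [Q(∛833):Q] = 3 (because 833 is not a perfect cube), so 3 | [L:Q]. As gcd(2,3) = 1, [L:Q] is divisible by 6. Conversely L is generated over Q by √33 and ∛833, so [L:Q] ≤ 2·3 = 6. Therefore [Q(√33, ∛833) : Q] = 6.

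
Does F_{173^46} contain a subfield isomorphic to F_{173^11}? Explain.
No: F_{173^11} is not a subfield of F_{173^46}

F_{p^m} embeds in F_{p^n} iff m | n. Here 11 ∤ 46 (since 46 = 4·11 + 2 with remainder 2 ≠ 0), so F_{173^11} is not a subfield of F_{173^46}. Equivalently: if it were, the tower law would give 11 = [F_{173^11}:F_173] dividing [F_{173^46}:F_173] = 46, contradiction.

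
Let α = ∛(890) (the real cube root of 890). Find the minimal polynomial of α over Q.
m_α(x) = x^3 - 890

α satisfies α^3 = 890, so x^3 - 890 annihilates α. By the rational root test, a rational root p/q (in lowest terms) of x^3 - 890 would satisfy p^3 = 890 q^3, forcing q = 1 and p^3 = 890; but 890 is not a perfect cube, contradiction. A monic cubic over Q with no rational root is irreducible (any nontrivial factorization would include a linear factor). Hence x^3 - 890 is the minimal polynomial of α, and in particular [Q(α):Q] = 3.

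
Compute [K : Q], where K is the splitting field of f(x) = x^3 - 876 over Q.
[K : Q] = 6

The roots of x^3 - 876 are ∛876, ω∛876, ω^2∛876 where ω = e^(2πi/3) is a primitive cube root of unity, so K = Q(∛876, ω). Now [Q(∛876):Q] = 3 (since 876 is not a perfect cube, x^3 - 876 is irreducible) and [Q(ω):Q] = 2. Both 2 and 3 divide [K:Q], and [K:Q] ≤ 3·2 = 6, so [K:Q] = 6. (Equivalently: Q(∛876) ⊂ R but ω ∉ R, so [K : Q(∛876)] = 2.)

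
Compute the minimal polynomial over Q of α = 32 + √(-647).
m_α(x) = x^2 - 64x + 1671

From α - 32 = √(-647), squaring gives (α - 32)^2 = -647, i.e. α^2 - 64α + 1024 = -647, so α^2 - 64α + 1671 = 0. The discriminant of x^2 - 64x + 1671 is (-64)^2 - 4·(1671) = 4096 - 6684 = -2588, and 4·(-647) is not a perfect square in Q since -647 is squarefree and ≠ 1. Hence x^2 - 64x + 1671 is irreducible over Q and is the minimal polynomial of α.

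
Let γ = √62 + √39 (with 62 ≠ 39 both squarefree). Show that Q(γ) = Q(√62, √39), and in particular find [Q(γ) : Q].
[Q(γ) : Q] = 4 (equivalently, Q(γ) = Q(√62, √39))

Obviously Q(γ) ⊆ Q(√62, √39), and [Q(√62, √39):Q] = 4 (since 62, 39 are distinct squarefree integers > 1 with 2418 not a perfect square). To show equality we compute the minimal polynomial of γ. From γ = √62 + √39: γ^2 = 62 + 2√(2418) + 39 = 101 + 2√(2418), so γ^2 - 101 = 2√(2418); squaring, (γ^2 - 101)^2 = 4·2418, i.e. γ^4 - 202γ^2 + 10201 - 9672 = 0, i.e. γ^4 - 202γ^2 + 529 = 0. So γ is a root of x^4 - 202x^2 + 529. This polynomial is irreducible over Q: it has no rational root (each ±√62 ± √39 is irrational), and any factorization into two quadratics over Q would force √(2418) ∈ Q (pairing opposite roots) or √62, √39 ∈ Q (other pairings), all impossible. Hence [Q(γ):Q] = 4 = [Q(√62, √39):Q], so Q(γ) = Q(√62, √39).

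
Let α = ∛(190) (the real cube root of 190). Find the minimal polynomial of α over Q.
m_α(x) = x^3 - 190

α satisfies α^3 = 190, so x^3 - 190 annihilates α. By the rational root test, a rational root p/q (in lowest terms) of x^3 - 190 would satisfy p^3 = 190 q^3, forcing q = 1 and p^3 = 190; but 190 is not a perfect cube, contradiction. A monic cubic over Q with no rational root is irreducible (any nontrivial factorization would include a linear factor). Hence x^3 - 190 is the minimal polynomial of α, and in particular [Q(α):Q] = 3.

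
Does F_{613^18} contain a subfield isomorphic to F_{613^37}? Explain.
No: F_{613^37} is not a subfield of F_{613^18}

F_{p^m} embeds in F_{p^n} iff m | n. Here 37 ∤ 18 (since 18 = 0·37 + 18 with remainder 18 ≠ 0), so F_{613^37} is not a subfield of F_{613^18}. Equivalently: if it were, the tower law would give 37 = [F_{613^37}:F_613] dividing [F_{613^18}:F_613] = 18, contradiction.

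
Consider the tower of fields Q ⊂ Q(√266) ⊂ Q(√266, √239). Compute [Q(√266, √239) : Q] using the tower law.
[Q(√266, √239) : Q] = 4

[Q(√266):Q] = 2 (min poly x^2 - 266, irreducible since 266 is squarefree > 1). For the top step, suppose √239 ∈ Q(√266), say √239 = c + d√266 with c, d ∈ Q. Squaring: 239 = c^2 + 266d^2 + 2cd√266. Since √266 ∉ Q this forces 2cd = 0. If d = 0 then √239 = c ∈ Q, contradicting 239 squarefree > 1. If c = 0 then 239 = 266d^2, so 266·239 = (266d)^2 is a perfect square in Q — but 266·239 = 63574 is not a perfect square (since 266 and 239 are distinct squarefree integers). Contradiction. Hence √239 ∉ Q(√266), so x^2 - 239 stays irreducible over Q(√266) and [Q(√266, √239) : Q(√266)] = 2. By the tower law, [Q(√266, √239) : Q] = 2 · 2 = 4.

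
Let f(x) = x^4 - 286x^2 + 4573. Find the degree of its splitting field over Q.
[K : Q] = 4

Solving the quadratic in x^2: x^2 = (286 ± √(286^2 - 4·4573))/2 = (286 ± √63504)/2 = (286 ± 252)/2, giving x^2 = 17 or x^2 = 269. So f(x) = (x^2 - 17)(x^2 - 269) and the roots of f are ±√17, ±√269. Hence the splitting field is K = Q(√17, √269). Since 17 and 269 are distinct squarefree integers > 1, their product 4573 is not a perfect square, so √269 ∉ Q(√17). By the tower law [K:Q] = [Q(√17,√269):Q(√17)] · [Q(√17):Q] = 2 · 2 = 4.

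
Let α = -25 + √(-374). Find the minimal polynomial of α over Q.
m_α(x) = x^2 + 50x + 999

From α + 25 = √(-374), squaring gives (α + 25)^2 = -374, i.e. α^2 + 50α + 625 = -374, so α^2 + 50α + 999 = 0. The discriminant of x^2 + 50x + 999 is (50)^2 - 4·(999) = 2500 - 3996 = -1496, and 4·(-374) is not a perfect square in Q since -374 is squarefree and ≠ 1. Hence x^2 + 50x + 999 is irreducible over Q and is the minimal polynomial of α.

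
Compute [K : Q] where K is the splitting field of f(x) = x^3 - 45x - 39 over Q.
[K : Q] = 6

By the rational root test, any rational root of the monic integer polynomial f(x) = x^3 - 45x - 39 must be an integer dividing the constant term -39, i.e. one of ±{1, 3, 13, 39}. Evaluating: f(1) = -83, f(-1) = 5, f(3) = -147, f(-3) = 69, f(13) = 1573, f(-13) = -1651, f(39) = 57525, f(-39) = -57603; none is 0, so f has no rational root and is therefore irreducible over Q (a cubic with no linear factor over a field is irreducible). For an irreducible cubic, the Galois group is A_3 or S_3 according as the discriminant disc(f) = -4a^3 - 27b^2 = -4·(-45)^3 - 27·(-39)^2 = 323433 is or is not a square in Q. Here disc(f) = 323433 is not a perfect square in Q, so the Galois group of f over Q is not contained in A_3 and must be all of S_3. The splitting field has degree |S_3| = 6 over Q, so [K : Q] = 6.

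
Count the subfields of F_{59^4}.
F_{59^4} has 3 subfields

The subfields of F_{p^n} are exactly the fields F_{p^d} for d | n (each is the fixed field of the unique index-d subgroup of Gal(F_{p^n}/F_p) ≅ Z/nZ). The divisors of n = 4 are {1, 2, 4}, giving 3 subfields: F_{59^1}, F_{59^2}, F_{59^4}.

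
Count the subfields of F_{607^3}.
F_{607^3} has 2 subfields

The subfields of F_{p^n} are exactly the fields F_{p^d} for d | n (each is the fixed field of the unique index-d subgroup of Gal(F_{p^n}/F_p) ≅ Z/nZ). The divisors of n = 3 are {1, 3}, giving 2 subfields: F_{607^1}, F_{607^3}.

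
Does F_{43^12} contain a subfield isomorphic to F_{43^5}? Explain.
No: F_{43^5} is not a subfield of F_{43^12}

F_{p^m} embeds in F_{p^n} iff m | n. Here 5 ∤ 12 (since 12 = 2·5 + 2 with remainder 2 ≠ 0), so F_{43^5} is not a subfield of F_{43^12}. Equivalently: if it were, the tower law would give 5 = [F_{43^5}:F_43] dividing [F_{43^12}:F_43] = 12, contradiction.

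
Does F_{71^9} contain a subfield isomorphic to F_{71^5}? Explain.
No: F_{71^5} is not a subfield of F_{71^9}

F_{p^m} embeds in F_{p^n} iff m | n. Here 5 ∤ 9 (since 9 = 1·5 + 4 with remainder 4 ≠ 0), so F_{71^5} is not a subfield of F_{71^9}. Equivalently: if it were, the tower law would give 5 = [F_{71^5}:F_71] dividing [F_{71^9}:F_71] = 9, contradiction.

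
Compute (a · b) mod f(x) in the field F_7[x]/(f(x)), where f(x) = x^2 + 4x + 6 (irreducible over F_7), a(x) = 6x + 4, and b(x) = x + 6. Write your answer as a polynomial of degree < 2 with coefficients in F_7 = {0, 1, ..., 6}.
a · b ≡ 2x + 2 (mod f(x))

Multiply in F_7[x]: a(x)·b(x) = (6x + 4)·(x + 6) = 6x^2 + 5x + 3. This has degree ≥ 2, so divide by f(x) over F_7: 6x^2 + 5x + 3 = (6)·(x^2 + 4x + 6) + (2x + 2). Hence a·b ≡ 2x + 2 (mod f). (F_7[x]/(f) is a field with 7^2 = 49 elements since f is irreducible of degree 2.)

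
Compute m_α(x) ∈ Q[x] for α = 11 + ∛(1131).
m_α(x) = x^3 - 33x^2 + 363x - 2462

Set β = α - 11 = ∛(1131), so β^3 = 1131. Then (α - 11)^3 - 1131 = 0, i.e. α is a root of g(x) = (x - 11)^3 - 1131 = x^3 - 33x^2 + 363x - 2462. Since g(x) = h(x - 11) where h(x) = x^3 - 1131, and h is irreducible over Q (because 1131 is not a perfect cube, so h has no rational root, and a monic cubic with no rational root is irreducible), g is also irreducible (irreducibility is preserved under the substitution x → x - 11). Hence m_α(x) = x^3 - 33x^2 + 363x - 2462.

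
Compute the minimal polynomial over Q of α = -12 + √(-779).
m_α(x) = x^2 + 24x + 923

From α + 12 = √(-779), squaring gives (α + 12)^2 = -779, i.e. α^2 + 24α + 144 = -779, so α^2 + 24α + 923 = 0. The discriminant of x^2 + 24x + 923 is (24)^2 - 4·(923) = 576 - 3692 = -3116, and 4·(-779) is not a perfect square in Q since -779 is squarefree and ≠ 1. Hence x^2 + 24x + 923 is irreducible over Q and is the minimal polynomial of α.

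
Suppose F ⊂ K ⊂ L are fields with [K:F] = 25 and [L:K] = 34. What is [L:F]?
[L:F] = 850

The tower law says that for any tower of field extensions F ⊂ K ⊂ L with finite degrees, [L:F] = [L:K] · [K:F]. Here this gives [L:F] = 34 · 25 = 850.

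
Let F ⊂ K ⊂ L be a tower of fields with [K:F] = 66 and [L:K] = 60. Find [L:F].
[L:F] = 3960

The tower law says that for any tower of field extensions F ⊂ K ⊂ L with finite degrees, [L:F] = [L:K] · [K:F]. Here this gives [L:F] = 60 · 66 = 3960.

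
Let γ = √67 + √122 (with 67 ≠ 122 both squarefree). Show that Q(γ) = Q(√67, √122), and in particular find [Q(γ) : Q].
[Q(γ) : Q] = 4 (equivalently, Q(γ) = Q(√67, √122))

Obviously Q(γ) ⊆ Q(√67, √122), and [Q(√67, √122):Q] = 4 (since 67, 122 are distinct squarefree integers > 1 with 8174 not a perfect square). To show equality we compute the minimal polynomial of γ. From γ = √67 + √122: γ^2 = 67 + 2√(8174) + 122 = 189 + 2√(8174), so γ^2 - 189 = 2√(8174); squaring, (γ^2 - 189)^2 = 4·8174, i.e. γ^4 - 378γ^2 + 35721 - 32696 = 0, i.e. γ^4 - 378γ^2 + 3025 = 0. So γ is a root of x^4 - 378x^2 + 3025. This polynomial is irreducible over Q: it has no rational root (each ±√67 ± √122 is irrational), and any factorization into two quadratics over Q would force √(8174) ∈ Q (pairing opposite roots) or √67, √122 ∈ Q (other pairings), all impossible. Hence [Q(γ):Q] = 4 = [Q(√67, √122):Q], so Q(γ) = Q(√67, √122).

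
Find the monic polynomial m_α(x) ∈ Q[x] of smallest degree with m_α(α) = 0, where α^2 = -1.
m_α(x) = x^2 + 1

α satisfies α^2 + 1 = 0, so x^2 + 1 annihilates α. Since d = -1 is squarefree and ≠ 1, it is not a perfect square in Q, so x^2 + 1 has no rational root and is therefore irreducible over Q (a degree-2 polynomial over a field is irreducible iff it has no root). Hence m_α(x) = x^2 + 1.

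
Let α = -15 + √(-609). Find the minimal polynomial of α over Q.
m_α(x) = x^2 + 30x + 834

From α + 15 = √(-609), squaring gives (α + 15)^2 = -609, i.e. α^2 + 30α + 225 = -609, so α^2 + 30α + 834 = 0. The discriminant of x^2 + 30x + 834 is (30)^2 - 4·(834) = 900 - 3336 = -2436, and 4·(-609) is not a perfect square in Q since -609 is squarefree and ≠ 1. Hence x^2 + 30x + 834 is irreducible over Q and is the minimal polynomial of α.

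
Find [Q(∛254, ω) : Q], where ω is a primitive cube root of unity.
[Q(∛254, ω) : Q] = 6

[Q(∛254):Q] = 3 (min poly x^3 - 254, irreducible since 254 is not a perfect cube). [Q(ω):Q] = 2 (min poly x^2 + x + 1). Since Q(∛254) ⊂ R and ω ∉ R, we have ω ∉ Q(∛254), so x^2 + x + 1 remains irreducible over Q(∛254) and [Q(∛254, ω) : Q(∛254)] = 2. By the tower law, [Q(∛254, ω) : Q] = 3 · 2 = 6. (In fact Q(∛254, ω) is the splitting field of x^3 - 254 over Q.)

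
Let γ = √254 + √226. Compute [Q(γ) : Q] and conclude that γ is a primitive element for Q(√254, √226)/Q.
[Q(γ) : Q] = 4 (equivalently, Q(γ) = Q(√254, √226))

Obviously Q(γ) ⊆ Q(√254, √226), and [Q(√254, √226):Q] = 4 (since 254, 226 are distinct squarefree integers > 1 with 57404 not a perfect square). To show equality we compute the minimal polynomial of γ. From γ = √254 + √226: γ^2 = 254 + 2√(57404) + 226 = 480 + 2√(57404), so γ^2 - 480 = 2√(57404); squaring, (γ^2 - 480)^2 = 4·57404, i.e. γ^4 - 960γ^2 + 230400 - 229616 = 0, i.e. γ^4 - 960γ^2 + 784 = 0. So γ is a root of x^4 - 960x^2 + 784. This polynomial is irreducible over Q: it has no rational root (each ±√254 ± √226 is irrational), and any factorization into two quadratics over Q would force √(57404) ∈ Q (pairing opposite roots) or √254, √226 ∈ Q (other pairings), all impossible. Hence [Q(γ):Q] = 4 = [Q(√254, √226):Q], so Q(γ) = Q(√254, √226).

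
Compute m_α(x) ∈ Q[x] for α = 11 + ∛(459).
m_α(x) = x^3 - 33x^2 + 363x - 1790

Set β = α - 11 = ∛(459), so β^3 = 459. Then (α - 11)^3 - 459 = 0, i.e. α is a root of g(x) = (x - 11)^3 - 459 = x^3 - 33x^2 + 363x - 1790. Since g(x) = h(x - 11) where h(x) = x^3 - 459, and h is irreducible over Q (because 459 is not a perfect cube, so h has no rational root, and a monic cubic with no rational root is irreducible), g is also irreducible (irreducibility is preserved under the substitution x → x - 11). Hence m_α(x) = x^3 - 33x^2 + 363x - 1790.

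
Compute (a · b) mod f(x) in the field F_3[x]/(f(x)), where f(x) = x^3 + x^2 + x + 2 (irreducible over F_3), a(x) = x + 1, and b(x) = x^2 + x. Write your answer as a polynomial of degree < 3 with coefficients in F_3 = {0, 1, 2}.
a · b ≡ x^2 + 1 (mod f(x))

Multiply in F_3[x]: a(x)·b(x) = (x + 1)·(x^2 + x) = x^3 + 2x^2 + x. This has degree ≥ 3, so divide by f(x) over F_3: x^3 + 2x^2 + x = (1)·(x^3 + x^2 + x + 2) + (x^2 + 1). Hence a·b ≡ x^2 + 1 (mod f). (F_3[x]/(f) is a field with 3^3 = 27 elements since f is irreducible of degree 3.)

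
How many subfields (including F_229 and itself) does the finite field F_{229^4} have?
F_{229^4} has 3 subfields

The subfields of F_{p^n} are exactly the fields F_{p^d} for d | n (each is the fixed field of the unique index-d subgroup of Gal(F_{p^n}/F_p) ≅ Z/nZ). The divisors of n = 4 are {1, 2, 4}, giving 3 subfields: F_{229^1}, F_{229^2}, F_{229^4}.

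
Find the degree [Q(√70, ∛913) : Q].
[Q(√70, ∛913) : Q] = 6

Let L = Q(√70, ∛913). Since Q(√70) ⊂ L and [Q(√70):Q] = 2, the tower law gives 2 | [L:Q]. Likewise Q(∛913) ⊂ L with [Q(∛913):Q] = 3 (because 913 is not a perfect cube), so 3 | [L:Q]. As gcd(2,3) = 1, [L:Q] is divisible by 6. Conversely L is generated over Q by √70 and ∛913, so [L:Q] ≤ 2·3 = 6. Therefore [Q(√70, ∛913) : Q] = 6.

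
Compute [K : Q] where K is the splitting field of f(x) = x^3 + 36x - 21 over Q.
[K : Q] = 6

By the rational root test, any rational root of the monic integer polynomial f(x) = x^3 + 36x - 21 must be an integer dividing the constant term -21, i.e. one of ±{1, 3, 7, 21}. Evaluating: f(1) = 16, f(-1) = -58, f(3) = 114, f(-3) = -156, f(7) = 574, f(-7) = -616, f(21) = 9996, f(-21) = -10038; none is 0, so f has no rational root and is therefore irreducible over Q (a cubic with no linear factor over a field is irreducible). For an irreducible cubic, the Galois group is A_3 or S_3 according as the discriminant disc(f) = -4a^3 - 27b^2 = -4·(36)^3 - 27·(-21)^2 = -198531 is or is not a square in Q. Here disc(f) = -198531 is not a perfect square in Q, so the Galois group of f over Q is not contained in A_3 and must be all of S_3. The splitting field has degree |S_3| = 6 over Q, so [K : Q] = 6.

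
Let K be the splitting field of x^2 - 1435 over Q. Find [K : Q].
[K : Q] = 2

f(x) = x^2 - 1435 factors as (x - √1435)(x + √1435). The splitting field is K = Q(√1435). Since 1435 is squarefree and > 1, it is not a perfect square, so x^2 - 1435 is irreducible over Q and [Q(√1435) : Q] = 2. Hence [K : Q] = 2.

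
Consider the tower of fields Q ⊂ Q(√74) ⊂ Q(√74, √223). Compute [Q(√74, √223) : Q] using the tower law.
[Q(√74, √223) : Q] = 4

[Q(√74):Q] = 2 (min poly x^2 - 74, irreducible since 74 is squarefree > 1). For the top step, suppose √223 ∈ Q(√74), say √223 = c + d√74 with c, d ∈ Q. Squaring: 223 = c^2 + 74d^2 + 2cd√74. Since √74 ∉ Q this forces 2cd = 0. If d = 0 then √223 = c ∈ Q, contradicting 223 squarefree > 1. If c = 0 then 223 = 74d^2, so 74·223 = (74d)^2 is a perfect square in Q — but 74·223 = 16502 is not a perfect square (since 74 and 223 are distinct squarefree integers). Contradiction. Hence √223 ∉ Q(√74), so x^2 - 223 stays irreducible over Q(√74) and [Q(√74, √223) : Q(√74)] = 2. By the tower law, [Q(√74, √223) : Q] = 2 · 2 = 4.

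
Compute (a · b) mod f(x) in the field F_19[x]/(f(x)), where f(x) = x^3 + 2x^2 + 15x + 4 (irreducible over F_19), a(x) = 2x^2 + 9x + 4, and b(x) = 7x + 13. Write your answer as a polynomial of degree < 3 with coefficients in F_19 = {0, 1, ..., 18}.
a · b ≡ 4x^2 + 11x + 15 (mod f(x))

Multiply in F_19[x]: a(x)·b(x) = (2x^2 + 9x + 4)·(7x + 13) = 14x^3 + 13x^2 + 12x + 14. This has degree ≥ 3, so divide by f(x) over F_19: 14x^3 + 13x^2 + 12x + 14 = (14)·(x^3 + 2x^2 + 15x + 4) + (4x^2 + 11x + 15). Hence a·b ≡ 4x^2 + 11x + 15 (mod f). (F_19[x]/(f) is a field with 19^3 = 6859 elements since f is irreducible of degree 3.)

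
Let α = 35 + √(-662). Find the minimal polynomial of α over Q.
m_α(x) = x^2 - 70x + 1887

From α - 35 = √(-662), squaring gives (α - 35)^2 = -662, i.e. α^2 - 70α + 1225 = -662, so α^2 - 70α + 1887 = 0. The discriminant of x^2 - 70x + 1887 is (-70)^2 - 4·(1887) = 4900 - 7548 = -2648, and 4·(-662) is not a perfect square in Q since -662 is squarefree and ≠ 1. Hence x^2 - 70x + 1887 is irreducible over Q and is the minimal polynomial of α.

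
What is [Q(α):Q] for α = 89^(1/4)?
[Q(α):Q] = 4

α is a root of x^4 - 89. By Eisenstein's criterion at the prime p = 89 (which divides the constant term 89 but p^2 = 7921 does not, since 89 is squarefree), x^4 - 89 is irreducible over Q. Hence [Q(α):Q] = 4.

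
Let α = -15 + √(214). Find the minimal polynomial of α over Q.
m_α(x) = x^2 + 30x + 11

From α + 15 = √(214), squaring gives (α + 15)^2 = 214, i.e. α^2 + 30α + 225 = 214, so α^2 + 30α + 11 = 0. The discriminant of x^2 + 30x + 11 is (30)^2 - 4·(11) = 900 - 44 = 856, and 4·(214) is not a perfect square in Q since 214 is squarefree and ≠ 1. Hence x^2 + 30x + 11 is irreducible over Q and is the minimal polynomial of α.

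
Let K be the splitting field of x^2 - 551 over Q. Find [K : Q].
[K : Q] = 2

f(x) = x^2 - 551 factors as (x - √551)(x + √551). The splitting field is K = Q(√551). Since 551 is squarefree and > 1, it is not a perfect square, so x^2 - 551 is irreducible over Q and [Q(√551) : Q] = 2. Hence [K : Q] = 2.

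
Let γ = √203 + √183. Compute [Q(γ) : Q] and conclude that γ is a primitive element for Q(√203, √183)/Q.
[Q(γ) : Q] = 4 (equivalently, Q(γ) = Q(√203, √183))

Obviously Q(γ) ⊆ Q(√203, √183), and [Q(√203, √183):Q] = 4 (since 203, 183 are distinct squarefree integers > 1 with 37149 not a perfect square). To show equality we compute the minimal polynomial of γ. From γ = √203 + √183: γ^2 = 203 + 2√(37149) + 183 = 386 + 2√(37149), so γ^2 - 386 = 2√(37149); squaring, (γ^2 - 386)^2 = 4·37149, i.e. γ^4 - 772γ^2 + 148996 - 148596 = 0, i.e. γ^4 - 772γ^2 + 400 = 0. So γ is a root of x^4 - 772x^2 + 400. This polynomial is irreducible over Q: it has no rational root (each ±√203 ± √183 is irrational), and any factorization into two quadratics over Q would force √(37149) ∈ Q (pairing opposite roots) or √203, √183 ∈ Q (other pairings), all impossible. Hence [Q(γ):Q] = 4 = [Q(√203, √183):Q], so Q(γ) = Q(√203, √183).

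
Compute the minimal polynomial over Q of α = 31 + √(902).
m_α(x) = x^2 - 62x + 59

From α - 31 = √(902), squaring gives (α - 31)^2 = 902, i.e. α^2 - 62α + 961 = 902, so α^2 - 62α + 59 = 0. The discriminant of x^2 - 62x + 59 is (-62)^2 - 4·(59) = 3844 - 236 = 3608, and 4·(902) is not a perfect square in Q since 902 is squarefree and ≠ 1. Hence x^2 - 62x + 59 is irreducible over Q and is the minimal polynomial of α.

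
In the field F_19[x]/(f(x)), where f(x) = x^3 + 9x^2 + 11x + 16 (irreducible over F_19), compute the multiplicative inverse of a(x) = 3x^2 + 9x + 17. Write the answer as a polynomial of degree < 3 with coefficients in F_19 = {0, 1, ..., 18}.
a(x)^(-1) ≡ 6x + 17 (mod f(x))

Since f is irreducible over F_19, F_19[x]/(f) is a field and a(x) ≠ 0 has an inverse. Apply the extended Euclidean algorithm to f(x) and a(x) in F_19[x]: f(x) = (13x + 2)·a(x) + (1). The last nonzero remainder is the constant 1 = gcd(f, a) in F_19. Back-substituting through the division chain expresses 1 = s(x)·a(x) + t(x)·f(x) with s(x) ≡ 6x + 17 (mod f), so a(x)^(-1) ≡ s(x) = 6x + 17 (mod f). Check: (3x^2 + 9x + 17)·(6x + 17) = 18x^3 + 10x^2 + 8x + 4 ≡ 1 (mod x^3 + 9x^2 + 11x + 16).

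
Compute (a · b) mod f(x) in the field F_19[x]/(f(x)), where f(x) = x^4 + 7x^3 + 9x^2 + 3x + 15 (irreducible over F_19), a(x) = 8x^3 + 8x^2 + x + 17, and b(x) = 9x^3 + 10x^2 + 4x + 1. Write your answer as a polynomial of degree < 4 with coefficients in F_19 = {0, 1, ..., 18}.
a · b ≡ 8x^3 + 15x^2 + 13x + 13 (mod f(x))

Multiply in F_19[x]: a(x)·b(x) = (8x^3 + 8x^2 + x + 17)·(9x^3 + 10x^2 + 4x + 1) = 15x^6 + 7x^4 + 13x^3 + 11x^2 + 12x + 17. This has degree ≥ 4, so divide by f(x) over F_19: 15x^6 + 7x^4 + 13x^3 + 11x^2 + 12x + 17 = (15x^2 + 9x + 18)·(x^4 + 7x^3 + 9x^2 + 3x + 15) + (8x^3 + 15x^2 + 13x + 13). Hence a·b ≡ 8x^3 + 15x^2 + 13x + 13 (mod f). (F_19[x]/(f) is a field with 19^4 = 130321 elements since f is irreducible of degree 4.)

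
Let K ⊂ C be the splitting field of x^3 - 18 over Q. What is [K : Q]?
[K : Q] = 6

The roots of x^3 - 18 are ∛18, ω∛18, ω^2∛18 where ω = e^(2πi/3) is a primitive cube root of unity, so K = Q(∛18, ω). Now [Q(∛18):Q] = 3 (since 18 is not a perfect cube, x^3 - 18 is irreducible) and [Q(ω):Q] = 2. Both 2 and 3 divide [K:Q], and [K:Q] ≤ 3·2 = 6, so [K:Q] = 6. (Equivalently: Q(∛18) ⊂ R but ω ∉ R, so [K : Q(∛18)] = 2.)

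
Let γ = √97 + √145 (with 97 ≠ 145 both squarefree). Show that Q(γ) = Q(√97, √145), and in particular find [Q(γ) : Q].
[Q(γ) : Q] = 4 (equivalently, Q(γ) = Q(√97, √145))

Obviously Q(γ) ⊆ Q(√97, √145), and [Q(√97, √145):Q] = 4 (since 97, 145 are distinct squarefree integers > 1 with 14065 not a perfect square). To show equality we compute the minimal polynomial of γ. From γ = √97 + √145: γ^2 = 97 + 2√(14065) + 145 = 242 + 2√(14065), so γ^2 - 242 = 2√(14065); squaring, (γ^2 - 242)^2 = 4·14065, i.e. γ^4 - 484γ^2 + 58564 - 56260 = 0, i.e. γ^4 - 484γ^2 + 2304 = 0. So γ is a root of x^4 - 484x^2 + 2304. This polynomial is irreducible over Q: it has no rational root (each ±√97 ± √145 is irrational), and any factorization into two quadratics over Q would force √(14065) ∈ Q (pairing opposite roots) or √97, √145 ∈ Q (other pairings), all impossible. Hence [Q(γ):Q] = 4 = [Q(√97, √145):Q], so Q(γ) = Q(√97, √145).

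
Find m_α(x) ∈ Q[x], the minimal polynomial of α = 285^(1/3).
m_α(x) = x^3 - 285

α satisfies α^3 = 285, so x^3 - 285 annihilates α. By the rational root test, a rational root p/q (in lowest terms) of x^3 - 285 would satisfy p^3 = 285 q^3, forcing q = 1 and p^3 = 285; but 285 is not a perfect cube, contradiction. A monic cubic over Q with no rational root is irreducible (any nontrivial factorization would include a linear factor). Hence x^3 - 285 is the minimal polynomial of α, and in particular [Q(α):Q] = 3.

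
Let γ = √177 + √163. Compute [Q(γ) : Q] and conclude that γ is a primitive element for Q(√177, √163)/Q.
[Q(γ) : Q] = 4 (equivalently, Q(γ) = Q(√177, √163))

Obviously Q(γ) ⊆ Q(√177, √163), and [Q(√177, √163):Q] = 4 (since 177, 163 are distinct squarefree integers > 1 with 28851 not a perfect square). To show equality we compute the minimal polynomial of γ. From γ = √177 + √163: γ^2 = 177 + 2√(28851) + 163 = 340 + 2√(28851), so γ^2 - 340 = 2√(28851); squaring, (γ^2 - 340)^2 = 4·28851, i.e. γ^4 - 680γ^2 + 115600 - 115404 = 0, i.e. γ^4 - 680γ^2 + 196 = 0. So γ is a root of x^4 - 680x^2 + 196. This polynomial is irreducible over Q: it has no rational root (each ±√177 ± √163 is irrational), and any factorization into two quadratics over Q would force √(28851) ∈ Q (pairing opposite roots) or √177, √163 ∈ Q (other pairings), all impossible. Hence [Q(γ):Q] = 4 = [Q(√177, √163):Q], so Q(γ) = Q(√177, √163).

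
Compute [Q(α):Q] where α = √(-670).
[Q(α):Q] = 2

[Q(α):Q] equals the degree of the minimal polynomial of α. Here α^2 = -670 and x^2 + 670 is irreducible (d = -670 is squarefree, ≠ 1, hence not a square), so deg(m_α) = 2. Thus [Q(α):Q] = 2.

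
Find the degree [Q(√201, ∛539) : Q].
[Q(√201, ∛539) : Q] = 6

Let L = Q(√201, ∛539). Since Q(√201) ⊂ L and [Q(√201):Q] = 2, the tower law gives 2 | [L:Q]. Likewise Q(∛539) ⊂ L with [Q(∛539):Q] = 3 (because 539 is not a perfect cube), so 3 | [L:Q]. As gcd(2,3) = 1, [L:Q] is divisible by 6. Conversely L is generated over Q by √201 and ∛539, so [L:Q] ≤ 2·3 = 6. Therefore [Q(√201, ∛539) : Q] = 6.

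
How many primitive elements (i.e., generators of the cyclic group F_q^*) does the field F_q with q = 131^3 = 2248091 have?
There are φ(2248090) = 830016 primitive elements

F_q^* is cyclic of order q - 1 = 2248090. A cyclic group of order m has exactly φ(m) generators. Here m = 2248090 = 2 · 5 · 13 · 17293, so the number of primitive elements is φ(2248090) = 830016.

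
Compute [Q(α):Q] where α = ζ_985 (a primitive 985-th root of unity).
[Q(α):Q] = 784

The minimal polynomial of ζ_985 over Q is the 985-th cyclotomic polynomial Φ_985(x), which is irreducible over Q and has degree φ(985) = 784. Hence [Q(α):Q] = φ(985) = 784.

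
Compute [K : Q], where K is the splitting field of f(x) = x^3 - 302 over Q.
[K : Q] = 6

The roots of x^3 - 302 are ∛302, ω∛302, ω^2∛302 where ω = e^(2πi/3) is a primitive cube root of unity, so K = Q(∛302, ω). Now [Q(∛302):Q] = 3 (since 302 is not a perfect cube, x^3 - 302 is irreducible) and [Q(ω):Q] = 2. Both 2 and 3 divide [K:Q], and [K:Q] ≤ 3·2 = 6, so [K:Q] = 6. (Equivalently: Q(∛302) ⊂ R but ω ∉ R, so [K : Q(∛302)] = 2.)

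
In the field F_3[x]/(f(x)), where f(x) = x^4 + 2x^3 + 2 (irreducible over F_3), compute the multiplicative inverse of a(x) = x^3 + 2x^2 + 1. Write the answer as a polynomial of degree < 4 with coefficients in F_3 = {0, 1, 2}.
a(x)^(-1) ≡ x^3 + x^2 + 2x + 2 (mod f(x))

Since f is irreducible over F_3, F_3[x]/(f) is a field and a(x) ≠ 0 has an inverse. Apply the extended Euclidean algorithm to f(x) and a(x) in F_3[x]: f(x) = (x)·a(x) + (2x + 2);  a(x) = (2x^2 + 2x + 1)·(2x + 2) + (2). The last nonzero remainder is the constant 2 = gcd(f, a) in F_3. Back-substituting through the division chain expresses 2 = s(x)·a(x) + t(x)·f(x) with s(x) ≡ 2x^3 + 2x^2 + x + 1 (mod f), so (2x^3 + 2x^2 + x + 1)·a(x) ≡ 2 (mod f). Multiplying by 2^(-1) ≡ 2 in F_3 gives a(x)^(-1) ≡ 2·(2x^3 + 2x^2 + x + 1) ≡ x^3 + x^2 + 2x + 2 (mod f). Check: (x^3 + 2x^2 + 1)·(x^3 + x^2 + 2x + 2) = x^6 + x^4 + x^3 + 2x^2 + 2x + 2 ≡ 1 (mod x^4 + 2x^3 + 2).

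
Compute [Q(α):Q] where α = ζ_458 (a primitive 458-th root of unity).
[Q(α):Q] = 228

The minimal polynomial of ζ_458 over Q is the 458-th cyclotomic polynomial Φ_458(x), which is irreducible over Q and has degree φ(458) = 228. Hence [Q(α):Q] = φ(458) = 228.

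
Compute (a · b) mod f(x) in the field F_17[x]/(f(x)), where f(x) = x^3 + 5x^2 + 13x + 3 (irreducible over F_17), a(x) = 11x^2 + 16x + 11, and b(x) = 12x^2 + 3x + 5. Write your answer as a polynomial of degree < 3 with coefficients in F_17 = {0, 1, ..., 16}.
a · b ≡ 14x^2 (mod f(x))

Multiply in F_17[x]: a(x)·b(x) = (11x^2 + 16x + 11)·(12x^2 + 3x + 5) = 13x^4 + 4x^3 + 14x^2 + 11x + 4. This has degree ≥ 3, so divide by f(x) over F_17: 13x^4 + 4x^3 + 14x^2 + 11x + 4 = (13x + 7)·(x^3 + 5x^2 + 13x + 3) + (14x^2). Hence a·b ≡ 14x^2 (mod f). (F_17[x]/(f) is a field with 17^3 = 4913 elements since f is irreducible of degree 3.)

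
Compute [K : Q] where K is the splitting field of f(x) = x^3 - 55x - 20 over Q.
[K : Q] = 6

By the rational root test, any rational root of the monic integer polynomial f(x) = x^3 - 55x - 20 must be an integer dividing the constant term -20, i.e. one of ±{1, 2, 4, 5, 10, 20}. Evaluating: f(1) = -74, f(-1) = 34, f(2) = -122, f(-2) = 82, f(4) = -176, f(-4) = 136, f(5) = -170, f(-5) = 130, f(10) = 430, f(-10) = -470, f(20) = 6880, f(-20) = -6920; none is 0, so f has no rational root and is therefore irreducible over Q (a cubic with no linear factor over a field is irreducible). For an irreducible cubic, the Galois group is A_3 or S_3 according as the discriminant disc(f) = -4a^3 - 27b^2 = -4·(-55)^3 - 27·(-20)^2 = 654700 is or is not a square in Q. Here disc(f) = 654700 is not a perfect square in Q, so the Galois group of f over Q is not contained in A_3 and must be all of S_3. The splitting field has degree |S_3| = 6 over Q, so [K : Q] = 6.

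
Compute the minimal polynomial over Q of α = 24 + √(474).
m_α(x) = x^2 - 48x + 102

From α - 24 = √(474), squaring gives (α - 24)^2 = 474, i.e. α^2 - 48α + 576 = 474, so α^2 - 48α + 102 = 0. The discriminant of x^2 - 48x + 102 is (-48)^2 - 4·(102) = 2304 - 408 = 1896, and 4·(474) is not a perfect square in Q since 474 is squarefree and ≠ 1. Hence x^2 - 48x + 102 is irreducible over Q and is the minimal polynomial of α.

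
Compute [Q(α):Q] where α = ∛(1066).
[Q(α):Q] = 3

The minimal polynomial of α is x^3 - 1066, irreducible over Q since 1066 is not a perfect cube (so x^3 - 1066 has no rational root). Hence [Q(α):Q] = deg(m_α) = 3.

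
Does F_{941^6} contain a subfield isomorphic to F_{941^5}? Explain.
No: F_{941^5} is not a subfield of F_{941^6}

F_{p^m} embeds in F_{p^n} iff m | n. Here 5 ∤ 6 (since 6 = 1·5 + 1 with remainder 1 ≠ 0), so F_{941^5} is not a subfield of F_{941^6}. Equivalently: if it were, the tower law would give 5 = [F_{941^5}:F_941] dividing [F_{941^6}:F_941] = 6, contradiction.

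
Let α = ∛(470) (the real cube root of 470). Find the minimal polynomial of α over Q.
m_α(x) = x^3 - 470

α satisfies α^3 = 470, so x^3 - 470 annihilates α. By the rational root test, a rational root p/q (in lowest terms) of x^3 - 470 would satisfy p^3 = 470 q^3, forcing q = 1 and p^3 = 470; but 470 is not a perfect cube, contradiction. A monic cubic over Q with no rational root is irreducible (any nontrivial factorization would include a linear factor). Hence x^3 - 470 is the minimal polynomial of α, and in particular [Q(α):Q] = 3.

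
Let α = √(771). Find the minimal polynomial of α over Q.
m_α(x) = x^2 - 771

α satisfies α^2 - 771 = 0, so x^2 - 771 annihilates α. Since d = 771 is squarefree and ≠ 1, it is not a perfect square in Q, so x^2 - 771 has no rational root and is therefore irreducible over Q (a degree-2 polynomial over a field is irreducible iff it has no root). Hence m_α(x) = x^2 - 771.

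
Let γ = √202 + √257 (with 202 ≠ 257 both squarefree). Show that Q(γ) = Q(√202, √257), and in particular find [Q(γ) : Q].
[Q(γ) : Q] = 4 (equivalently, Q(γ) = Q(√202, √257))

Obviously Q(γ) ⊆ Q(√202, √257), and [Q(√202, √257):Q] = 4 (since 202, 257 are distinct squarefree integers > 1 with 51914 not a perfect square). To show equality we compute the minimal polynomial of γ. From γ = √202 + √257: γ^2 = 202 + 2√(51914) + 257 = 459 + 2√(51914), so γ^2 - 459 = 2√(51914); squaring, (γ^2 - 459)^2 = 4·51914, i.e. γ^4 - 918γ^2 + 210681 - 207656 = 0, i.e. γ^4 - 918γ^2 + 3025 = 0. So γ is a root of x^4 - 918x^2 + 3025. This polynomial is irreducible over Q: it has no rational root (each ±√202 ± √257 is irrational), and any factorization into two quadratics over Q would force √(51914) ∈ Q (pairing opposite roots) or √202, √257 ∈ Q (other pairings), all impossible. Hence [Q(γ):Q] = 4 = [Q(√202, √257):Q], so Q(γ) = Q(√202, √257).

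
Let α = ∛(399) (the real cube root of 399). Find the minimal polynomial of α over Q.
m_α(x) = x^3 - 399

α satisfies α^3 = 399, so x^3 - 399 annihilates α. By the rational root test, a rational root p/q (in lowest terms) of x^3 - 399 would satisfy p^3 = 399 q^3, forcing q = 1 and p^3 = 399; but 399 is not a perfect cube, contradiction. A monic cubic over Q with no rational root is irreducible (any nontrivial factorization would include a linear factor). Hence x^3 - 399 is the minimal polynomial of α, and in particular [Q(α):Q] = 3.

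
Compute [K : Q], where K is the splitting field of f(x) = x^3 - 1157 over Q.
[K : Q] = 6

The roots of x^3 - 1157 are ∛1157, ω∛1157, ω^2∛1157 where ω = e^(2πi/3) is a primitive cube root of unity, so K = Q(∛1157, ω). Now [Q(∛1157):Q] = 3 (since 1157 is not a perfect cube, x^3 - 1157 is irreducible) and [Q(ω):Q] = 2. Both 2 and 3 divide [K:Q], and [K:Q] ≤ 3·2 = 6, so [K:Q] = 6. (Equivalently: Q(∛1157) ⊂ R but ω ∉ R, so [K : Q(∛1157)] = 2.)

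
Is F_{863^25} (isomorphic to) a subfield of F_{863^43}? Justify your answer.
No: F_{863^25} is not a subfield of F_{863^43}

F_{p^m} embeds in F_{p^n} iff m | n. Here 25 ∤ 43 (since 43 = 1·25 + 18 with remainder 18 ≠ 0), so F_{863^25} is not a subfield of F_{863^43}. Equivalently: if it were, the tower law would give 25 = [F_{863^25}:F_863] dividing [F_{863^43}:F_863] = 43, contradiction.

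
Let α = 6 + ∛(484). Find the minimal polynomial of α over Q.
m_α(x) = x^3 - 18x^2 + 108x - 700

Set β = α - 6 = ∛(484), so β^3 = 484. Then (α - 6)^3 - 484 = 0, i.e. α is a root of g(x) = (x - 6)^3 - 484 = x^3 - 18x^2 + 108x - 700. Since g(x) = h(x - 6) where h(x) = x^3 - 484, and h is irreducible over Q (because 484 is not a perfect cube, so h has no rational root, and a monic cubic with no rational root is irreducible), g is also irreducible (irreducibility is preserved under the substitution x → x - 6). Hence m_α(x) = x^3 - 18x^2 + 108x - 700.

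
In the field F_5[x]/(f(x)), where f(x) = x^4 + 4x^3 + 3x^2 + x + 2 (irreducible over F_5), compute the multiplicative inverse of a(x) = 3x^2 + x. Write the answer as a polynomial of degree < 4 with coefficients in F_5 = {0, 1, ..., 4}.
a(x)^(-1) ≡ 3x^3 (mod f(x))

Since f is irreducible over F_5, F_5[x]/(f) is a field and a(x) ≠ 0 has an inverse. Apply the extended Euclidean algorithm to f(x) and a(x) in F_5[x]: f(x) = (2x^2 + 4x + 3)·a(x) + (3x + 2);  a(x) = (x + 3)·(3x + 2) + (4). The last nonzero remainder is the constant 4 = gcd(f, a) in F_5. Back-substituting through the division chain expresses 4 = s(x)·a(x) + t(x)·f(x) with s(x) ≡ 2x^3 (mod f), so (2x^3)·a(x) ≡ 4 (mod f). Multiplying by 4^(-1) ≡ 4 in F_5 gives a(x)^(-1) ≡ 4·(2x^3) ≡ 3x^3 (mod f). Check: (3x^2 + x)·(3x^3) = 4x^5 + 3x^4 ≡ 1 (mod x^4 + 4x^3 + 3x^2 + x + 2).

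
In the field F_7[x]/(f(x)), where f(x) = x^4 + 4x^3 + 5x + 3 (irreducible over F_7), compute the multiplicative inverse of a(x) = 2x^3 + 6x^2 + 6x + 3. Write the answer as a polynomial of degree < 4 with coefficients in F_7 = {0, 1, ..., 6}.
a(x)^(-1) ≡ 4x^3 + 3x^2 + x + 1 (mod f(x))

Since f is irreducible over F_7, F_7[x]/(f) is a field and a(x) ≠ 0 has an inverse. Apply the extended Euclidean algorithm to f(x) and a(x) in F_7[x]: f(x) = (4x + 4)·a(x) + (x^2 + 4x + 5);  a(x) = (2x + 5)·(x^2 + 4x + 5) + (4x + 6);  (x^2 + 4x + 5) = (2x + 5)·(4x + 6) + (3). The last nonzero remainder is the constant 3 = gcd(f, a) in F_7. Back-substituting through the division chain expresses 3 = s(x)·a(x) + t(x)·f(x) with s(x) ≡ 5x^3 + 2x^2 + 3x + 3 (mod f), so (5x^3 + 2x^2 + 3x + 3)·a(x) ≡ 3 (mod f). Multiplying by 3^(-1) ≡ 5 in F_7 gives a(x)^(-1) ≡ 5·(5x^3 + 2x^2 + 3x + 3) ≡ 4x^3 + 3x^2 + x + 1 (mod f). Check: (2x^3 + 6x^2 + 6x + 3)·(4x^3 + 3x^2 + x + 1) = x^6 + 2x^5 + 2x^4 + 3x^3 + 2x + 3 ≡ 1 (mod x^4 + 4x^3 + 5x + 3).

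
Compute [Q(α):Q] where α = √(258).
[Q(α):Q] = 2

[Q(α):Q] equals the degree of the minimal polynomial of α. Here α^2 = 258 and x^2 - 258 is irreducible (d = 258 is squarefree, ≠ 1, hence not a square), so deg(m_α) = 2. Thus [Q(α):Q] = 2.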